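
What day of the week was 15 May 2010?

Saturday

January 1, 2010 is a Friday.
May 15 is day 135 of the year, i.e. 134 days after Jan 1.
134 mod 7 = 1, so advance 1 weekday from Friday: Saturday.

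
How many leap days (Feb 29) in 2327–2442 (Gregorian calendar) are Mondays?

4

Leap years in 2327–2442: 29 of them.
Feb 29 weekday advances by 5 (mod 7) from one leap year to the next four years later (or differs when a century non-leap intervenes).
Leap-day weekdays: 2328:Wed 2332:Mon✓ 2336:Sat 2340:Thu 2344:Tue 2348:Sun 2352:Fri 2356:Wed 2360:Mon✓ 2364:Sat 2368:Thu 2372:Tue 2376:Sun …(3 more)… 2392:Sat 2396:Thu 2400:Tue 2404:Sun 2408:Fri 2412:Wed 2416:Mon✓ 2420:Sat 2424:Thu 2428:Tue 2432:Sun 2436:Fri 2440:Wed
Monday: 2332, 2360, 2388, 2416 → 4.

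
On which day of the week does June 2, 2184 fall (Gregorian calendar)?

Wednesday

January 1, 2184 is a Thursday.
June 2 is day 154 of the year, i.e. 153 days after Jan 1.
153 mod 7 = 6, so advance 6 weekdays from Thursday: Wednesday.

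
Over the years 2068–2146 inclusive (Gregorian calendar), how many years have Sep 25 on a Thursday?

11

Track Sep 25's weekday year by year (advancing +1, or +2 across a Feb 29):
  2068: Tue  2069: Wed (+1)  2070: Thu (+1) ✓  2071: Fri (+1)  2072: Sun (+2)
  2073: Mon (+1)  2074: Tue (+1)  2075: Wed (+1)  2076: Fri (+2)  2077: Sat (+1)
  2078: Sun (+1)  2079: Mon (+1)  2080: Wed (+2)  2081: Thu (+1) ✓  … (51 more years) …
  2133: Fri (+1)  2134: Sat (+1)  2135: Sun (+1)  2136: Tue (+2)  2137: Wed (+1)
  2138: Thu (+1) ✓  2139: Fri (+1)  2140: Sun (+2)  2141: Mon (+1)  2142: Tue (+1)
  2143: Wed (+1)  2144: Fri (+2)  2145: Sat (+1)  2146: Sun (+1)
Thursday years: 2070, 2081, 2087, 2092, 2098, 2104, 2110, 2121, 2127, 2132, 2138 — 11 in total.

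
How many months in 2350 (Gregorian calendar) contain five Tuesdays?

A month of length L has five Tuesdays iff its first Tuesday is on day ≤ L−28 (so day 1–3 in a 31-day month, 1–2 in a 30-day month, day 1 in a leap February).
Checking each month of 2350: Jan starts Sun (31d) ✓; Feb starts Wed (28d); Mar starts Wed (31d); Apr starts Sat (30d); May starts Mon (31d) ✓; Jun starts Thu (30d); Jul starts Sat (31d); Aug starts Tue (31d) ✓; Sep starts Fri (30d); Oct starts Sun (31d) ✓; Nov starts Wed (30d); Dec starts Fri (31d).
Five-Tuesday months: January, May, August, October → 4.

4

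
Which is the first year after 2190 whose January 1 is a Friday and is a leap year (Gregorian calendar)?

Jan 1 advances by 2 weekdays after a leap year and by 1 after a common year.
2190: Jan 1 is Friday.
2191: Saturday
2192: Sunday (leap)
2193: Tuesday
2194: Wednesday
2195: Thursday
2196: Friday (leap)
2196 begins on a Friday and is a leap year.

2196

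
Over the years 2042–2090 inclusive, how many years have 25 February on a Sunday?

Track 25 February's weekday year by year (advancing +1, or +2 across a Feb 29):
  2042: Tue  2043: Wed (+1)  2044: Thu (+1)  2045: Sat (+2)  2046: Sun (+1) ✓
  2047: Mon (+1)  2048: Tue (+1)  2049: Thu (+2)  2050: Fri (+1)  2051: Sat (+1)
  2052: Sun (+1) ✓  2053: Tue (+2)  2054: Wed (+1)  2055: Thu (+1)  … (21 more years) …
  2077: Thu (+2)  2078: Fri (+1)  2079: Sat (+1)  2080: Sun (+1) ✓  2081: Tue (+2)
  2082: Wed (+1)  2083: Thu (+1)  2084: Fri (+1)  2085: Sun (+2) ✓  2086: Mon (+1)
  2087: Tue (+1)  2088: Wed (+1)  2089: Fri (+2)  2090: Sat (+1)
Sunday years: 2046, 2052, 2057, 2063, 2074, 2080, 2085 — 7 in total.

7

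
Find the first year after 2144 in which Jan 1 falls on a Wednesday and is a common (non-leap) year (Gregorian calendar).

2149

Jan 1 advances by 2 weekdays after a leap year and by 1 after a common year.
2144: Jan 1 is Wednesday (leap).
2145: Friday
2146: Saturday
2147: Sunday
2148: Monday (leap)
2149: Wednesday
2149 begins on a Wednesday and is a common year.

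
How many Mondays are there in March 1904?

4

March 1904 has 31 days and begins on Tuesday.
The first Monday is March 7.
Mondays fall on 7, 14, 21, 28 — that's 4.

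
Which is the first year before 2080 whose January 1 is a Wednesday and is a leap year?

Jan 1 advances by 2 weekdays after a leap year and by 1 after a common year.
2080: Jan 1 is Monday (leap).
2079: Sunday
2078: Saturday
2077: Friday
2076: Wednesday (leap)
2076 begins on a Wednesday and is a leap year.

2076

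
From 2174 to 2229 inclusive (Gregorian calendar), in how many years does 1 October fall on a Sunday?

Track 1 October's weekday year by year (advancing +1, or +2 across a Feb 29):
  2174: Sat  2175: Sun (+1) ✓  2176: Tue (+2)  2177: Wed (+1)  2178: Thu (+1)
  2179: Fri (+1)  2180: Sun (+2) ✓  2181: Mon (+1)  2182: Tue (+1)  2183: Wed (+1)
  2184: Fri (+2)  2185: Sat (+1)  2186: Sun (+1) ✓  2187: Mon (+1)  … (28 more years) …
  2216: Tue (+2)  2217: Wed (+1)  2218: Thu (+1)  2219: Fri (+1)  2220: Sun (+2) ✓
  2221: Mon (+1)  2222: Tue (+1)  2223: Wed (+1)  2224: Fri (+2)  2225: Sat (+1)
  2226: Sun (+1) ✓  2227: Mon (+1)  2228: Wed (+2)  2229: Thu (+1)
Sunday years: 2175, 2180, 2186, 2197, 2209, 2215, 2220, 2226 — 8 in total.

8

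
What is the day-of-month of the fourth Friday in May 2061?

27

May 1, 2061 is a Sunday, so the first Friday is the 6th.
The fourth Friday is 6 + 21 = 27.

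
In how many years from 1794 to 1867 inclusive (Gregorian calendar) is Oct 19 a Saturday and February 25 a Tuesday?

0

Check each year's weekday for Oct 19 and February 25:
  1794: Sun/Tue  1795: Mon/Wed  1796: Wed/Thu  1797: Thu/Sat  1798: Fri/Sun  1799: Sat/Mon  1800: Sun/Tue  1801: Mon/Wed  1802: Tue/Thu  1803: Wed/Fri  1804: Fri/Sat  1805: Sat/Mon  1806: Sun/Tue  1807: Mon/Wed  …(46 more)…  1854: Thu/Sat  1855: Fri/Sun  1856: Sun/Mon  1857: Mon/Wed  1858: Tue/Thu  1859: Wed/Fri  1860: Fri/Sat  1861: Sat/Mon  1862: Sun/Tue  1863: Mon/Wed  1864: Wed/Thu  1865: Thu/Sat  1866: Fri/Sun  1867: Sat/Mon
Both conditions hold in: no year — 0.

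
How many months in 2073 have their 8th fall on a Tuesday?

1

Check the 8th of each month of 2073: Jan 8: Sun, Feb 8: Wed, Mar 8: Wed, Apr 8: Sat, May 8: Mon, Jun 8: Thu, Jul 8: Sat, Aug 8: Tue, Sep 8: Fri, Oct 8: Sun, Nov 8: Wed, Dec 8: Fri.
Tuesday occurs in August — 1 month.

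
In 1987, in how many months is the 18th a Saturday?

2

Check the 18th of each month of 1987: Jan 18: Sun, Feb 18: Wed, Mar 18: Wed, Apr 18: Sat, May 18: Mon, Jun 18: Thu, Jul 18: Sat, Aug 18: Tue, Sep 18: Fri, Oct 18: Sun, Nov 18: Wed, Dec 18: Fri.
Saturday occurs in April, July — 2 months.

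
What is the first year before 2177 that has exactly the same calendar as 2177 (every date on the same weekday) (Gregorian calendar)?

Two years share a calendar iff Jan 1 falls on the same weekday and both are leap or both are common. 2177: Jan 1 is Wednesday, common year.
2176: Jan 1 Monday, leap
2175: Jan 1 Sunday, common
2174: Jan 1 Saturday, common
2173: Jan 1 Friday, common
2172: Jan 1 Wednesday, leap
2171: Jan 1 Tuesday, common
2170: Jan 1 Monday, common
2169: Jan 1 Sunday, common
2168: Jan 1 Friday, leap
2167: Jan 1 Thursday, common
2166: Jan 1 Wednesday, common
2166 matches on both conditions.

2166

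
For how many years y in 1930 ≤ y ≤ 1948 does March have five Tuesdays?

March has 31 days; it has five Tuesdays when Tuesday falls among the first (month-length − 28) days — i.e. when March 1 is one of Tuesday/Monday/Sunday.
March 1 by year: 1930:Sat 1931:Sun✓ 1932:Tue✓ 1933:Wed 1934:Thu 1935:Fri 1936:Sun✓ 1937:Mon✓ 1938:Tue✓ 1939:Wed 1940:Fri 1941:Sat 1942:Sun✓ 1943:Mon✓ 1944:Wed 1945:Thu 1946:Fri 1947:Sat 1948:Mon✓
Years with five Tuesdays: 1931, 1932, 1936, 1937, 1938, 1942, 1943, 1948 → 8.

8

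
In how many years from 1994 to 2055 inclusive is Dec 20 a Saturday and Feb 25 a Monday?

2

Check each year's weekday for Dec 20 and Feb 25:
  1994: Tue/Fri  1995: Wed/Sat  1996: Fri/Sun  1997: Sat/Tue  1998: Sun/Wed  1999: Mon/Thu  2000: Wed/Fri  2001: Thu/Sun  2002: Fri/Mon  2003: Sat/Tue  2004: Mon/Wed  2005: Tue/Fri  2006: Wed/Sat  2007: Thu/Sun  …(34 more)…  2042: Sat/Tue  2043: Sun/Wed  2044: Tue/Thu  2045: Wed/Sat  2046: Thu/Sun  2047: Fri/Mon  2048: Sun/Tue  2049: Mon/Thu  2050: Tue/Fri  2051: Wed/Sat  2052: Fri/Sun  2053: Sat/Tue  2054: Sun/Wed  2055: Mon/Thu
Both conditions hold in: 2008, 2036 — 2.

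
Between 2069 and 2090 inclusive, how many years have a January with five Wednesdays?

10

January has 31 days; it has five Wednesdays when Wednesday falls among the first (month-length − 28) days — i.e. when January 1 is one of Wednesday/Tuesday/Monday.
January 1 by year: 2069:Tue✓ 2070:Wed✓ 2071:Thu 2072:Fri 2073:Sun 2074:Mon✓ 2075:Tue✓ 2076:Wed✓ 2077:Fri 2078:Sat 2079:Sun 2080:Mon✓ 2081:Wed✓ 2082:Thu 2083:Fri 2084:Sat 2085:Mon✓ 2086:Tue✓ 2087:Wed✓ 2088:Thu 2089:Sat 2090:Sun
Years with five Wednesdays: 2069, 2070, 2074, 2075, 2076, 2080, 2081, 2085, 2086, 2087 → 10.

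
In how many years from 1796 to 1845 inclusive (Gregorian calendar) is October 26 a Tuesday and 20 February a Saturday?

Check each year's weekday for October 26 and 20 February:
  1796: Wed/Sat  1797: Thu/Mon  1798: Fri/Tue  1799: Sat/Wed  1800: Sun/Thu  1801: Mon/Fri  1802: Tue/Sat ✓  1803: Wed/Sun  1804: Fri/Mon  1805: Sat/Wed  1806: Sun/Thu  1807: Mon/Fri  1808: Wed/Sat  1809: Thu/Mon  …(22 more)…  1832: Fri/Mon  1833: Sat/Wed  1834: Sun/Thu  1835: Mon/Fri  1836: Wed/Sat  1837: Thu/Mon  1838: Fri/Tue  1839: Sat/Wed  1840: Mon/Thu  1841: Tue/Sat ✓  1842: Wed/Sun  1843: Thu/Mon  1844: Sat/Tue  1845: Sun/Thu
Both conditions hold in: 1802, 1813, 1819, 1830, 1841 — 5.

5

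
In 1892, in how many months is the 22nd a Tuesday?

2

Check the 22nd of each month of 1892: Jan 22: Fri, Feb 22: Mon, Mar 22: Tue, Apr 22: Fri, May 22: Sun, Jun 22: Wed, Jul 22: Fri, Aug 22: Mon, Sep 22: Thu, Oct 22: Sat, Nov 22: Tue, Dec 22: Thu.
Tuesday occurs in March, November — 2 months.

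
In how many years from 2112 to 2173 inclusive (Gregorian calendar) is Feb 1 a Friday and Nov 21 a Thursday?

Check each year's weekday for Feb 1 and Nov 21:
  2112: Mon/Mon  2113: Wed/Tue  2114: Thu/Wed  2115: Fri/Thu ✓  2116: Sat/Sat  2117: Mon/Sun  2118: Tue/Mon  2119: Wed/Tue  2120: Thu/Thu  2121: Sat/Fri  2122: Sun/Sat  2123: Mon/Sun  2124: Tue/Tue  2125: Thu/Wed  …(34 more)…  2160: Fri/Fri  2161: Sun/Sat  2162: Mon/Sun  2163: Tue/Mon  2164: Wed/Wed  2165: Fri/Thu ✓  2166: Sat/Fri  2167: Sun/Sat  2168: Mon/Mon  2169: Wed/Tue  2170: Thu/Wed  2171: Fri/Thu ✓  2172: Sat/Sat  2173: Mon/Sun
Both conditions hold in: 2115, 2126, 2137, 2143, 2154, 2165, 2171 — 7.

7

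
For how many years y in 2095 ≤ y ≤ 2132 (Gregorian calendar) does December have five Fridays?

16

December has 31 days; it has five Fridays when Friday falls among the first (month-length − 28) days — i.e. when December 1 is one of Friday/Thursday/Wednesday.
December 1 by year: 2095:Thu✓ 2096:Sat 2097:Sun 2098:Mon 2099:Tue 2100:Wed✓ 2101:Thu✓ 2102:Fri✓ 2103:Sat 2104:Mon 2105:Tue 2106:Wed✓ 2107:Thu✓ 2108:Sat 2109:Sun …(8 more)… 2118:Thu✓ 2119:Fri✓ 2120:Sun 2121:Mon 2122:Tue 2123:Wed✓ 2124:Fri✓ 2125:Sat 2126:Sun 2127:Mon 2128:Wed✓ 2129:Thu✓ 2130:Fri✓ 2131:Sat 2132:Mon
Years with five Fridays: 2095, 2100, 2101, 2102, 2106, 2107, 2112, 2113, 2117, 2118, 2119, 2123, 2124, 2128, 2129, 2130 → 16.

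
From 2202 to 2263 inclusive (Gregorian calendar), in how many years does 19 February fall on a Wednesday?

9

Track 19 February's weekday year by year (advancing +1, or +2 across a Feb 29):
  2202: Fri  2203: Sat (+1)  2204: Sun (+1)  2205: Tue (+2)  2206: Wed (+1) ✓
  2207: Thu (+1)  2208: Fri (+1)  2209: Sun (+2)  2210: Mon (+1)  2211: Tue (+1)
  2212: Wed (+1) ✓  2213: Fri (+2)  2214: Sat (+1)  2215: Sun (+1)  … (34 more years) …
  2250: Tue (+1)  2251: Wed (+1) ✓  2252: Thu (+1)  2253: Sat (+2)  2254: Sun (+1)
  2255: Mon (+1)  2256: Tue (+1)  2257: Thu (+2)  2258: Fri (+1)  2259: Sat (+1)
  2260: Sun (+1)  2261: Tue (+2)  2262: Wed (+1) ✓  2263: Thu (+1)
Wednesday years: 2206, 2212, 2217, 2223, 2234, 2240, 2245, 2251, 2262 — 9 in total.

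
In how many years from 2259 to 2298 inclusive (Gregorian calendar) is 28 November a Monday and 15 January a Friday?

Check each year's weekday for 28 November and 15 January:
  2259: Mon/Sat  2260: Wed/Sun  2261: Thu/Tue  2262: Fri/Wed  2263: Sat/Thu  2264: Mon/Fri ✓  2265: Tue/Sun  2266: Wed/Mon  2267: Thu/Tue  2268: Sat/Wed  2269: Sun/Fri  2270: Mon/Sat  2271: Tue/Sun  2272: Thu/Mon  …(12 more)…  2285: Sat/Thu  2286: Sun/Fri  2287: Mon/Sat  2288: Wed/Sun  2289: Thu/Tue  2290: Fri/Wed  2291: Sat/Thu  2292: Mon/Fri ✓  2293: Tue/Sun  2294: Wed/Mon  2295: Thu/Tue  2296: Sat/Wed  2297: Sun/Fri  2298: Mon/Sat
Both conditions hold in: 2264, 2292 — 2.

2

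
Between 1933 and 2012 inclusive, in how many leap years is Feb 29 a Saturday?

3

Leap years in 1933–2012: 20 of them.
Feb 29 weekday advances by 5 (mod 7) from one leap year to the next four years later (or differs when a century non-leap intervenes).
Leap-day weekdays: 1936:Sat✓ 1940:Thu 1944:Tue 1948:Sun 1952:Fri 1956:Wed 1960:Mon 1964:Sat✓ 1968:Thu 1972:Tue 1976:Sun 1980:Fri 1984:Wed 1988:Mon 1992:Sat✓ 1996:Thu 2000:Tue 2004:Sun 2008:Fri 2012:Wed
Saturday: 1936, 1964, 1992 → 3.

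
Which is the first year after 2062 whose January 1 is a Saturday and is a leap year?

Jan 1 advances by 2 weekdays after a leap year and by 1 after a common year.
2062: Jan 1 is Sunday.
2063: Monday
2064: Tuesday (leap)
2065: Thursday
2066: Friday
2067: Saturday
2068: Sunday (leap)
2069: Tuesday
2070: Wednesday
2071: Thursday
2072: Friday (leap)
2073: Sunday
2074: Monday
2075: Tuesday
2076: Wednesday (leap)
2077: Friday
2078: Saturday
2079: Sunday
2080: Monday (leap)
2081: Wednesday
2082: Thursday
2083: Friday
2084: Saturday (leap)
2084 begins on a Saturday and is a leap year.

2084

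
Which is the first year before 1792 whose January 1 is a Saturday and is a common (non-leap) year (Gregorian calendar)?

1791

Jan 1 advances by 2 weekdays after a leap year and by 1 after a common year.
1792: Jan 1 is Sunday (leap).
1791: Saturday
1791 begins on a Saturday and is a common year.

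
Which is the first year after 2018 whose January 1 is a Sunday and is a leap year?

Jan 1 advances by 2 weekdays after a leap year and by 1 after a common year.
2018: Jan 1 is Monday.
2019: Tuesday
2020: Wednesday (leap)
2021: Friday
2022: Saturday
2023: Sunday
2024: Monday (leap)
2025: Wednesday
2026: Thursday
2027: Friday
2028: Saturday (leap)
2029: Monday
2030: Tuesday
2031: Wednesday
2032: Thursday (leap)
2033: Saturday
2034: Sunday
2035: Monday
2036: Tuesday (leap)
2037: Thursday
2038: Friday
2039: Saturday
2040: Sunday (leap)
2040 begins on a Sunday and is a leap year.

2040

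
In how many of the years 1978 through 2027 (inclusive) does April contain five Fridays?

April has 30 days; it has five Fridays when Friday falls among the first (month-length − 28) days — i.e. when April 1 is one of Friday/Thursday.
April 1 by year: 1978:Sat 1979:Sun 1980:Tue 1981:Wed 1982:Thu✓ 1983:Fri✓ 1984:Sun 1985:Mon 1986:Tue 1987:Wed 1988:Fri✓ 1989:Sat 1990:Sun 1991:Mon 1992:Wed …(20 more)… 2013:Mon 2014:Tue 2015:Wed 2016:Fri✓ 2017:Sat 2018:Sun 2019:Mon 2020:Wed 2021:Thu✓ 2022:Fri✓ 2023:Sat 2024:Mon 2025:Tue 2026:Wed 2027:Thu✓
Years with five Fridays: 1982, 1983, 1988, 1993, 1994, 1999, 2004, 2005, 2010, 2011, 2016, 2021, 2022, 2027 → 14.

14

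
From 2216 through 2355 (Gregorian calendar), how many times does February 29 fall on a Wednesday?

4

Leap years in 2216–2355: 34 of them.
Feb 29 weekday advances by 5 (mod 7) from one leap year to the next four years later (or differs when a century non-leap intervenes).
Leap-day weekdays: 2216:Thu 2220:Tue 2224:Sun 2228:Fri 2232:Wed✓ 2236:Mon 2240:Sat 2244:Thu 2248:Tue 2252:Sun 2256:Fri 2260:Wed✓ 2264:Mon …(8 more)… 2304:Mon 2308:Sat 2312:Thu 2316:Tue 2320:Sun 2324:Fri 2328:Wed✓ 2332:Mon 2336:Sat 2340:Thu 2344:Tue 2348:Sun 2352:Fri
Wednesday: 2232, 2260, 2288, 2328 → 4.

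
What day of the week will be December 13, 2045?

Wednesday

January 1, 2045 is a Sunday.
December 13 is day 347 of the year, i.e. 346 days after Jan 1.
346 mod 7 = 3, so advance 3 weekdays from Sunday: Wednesday.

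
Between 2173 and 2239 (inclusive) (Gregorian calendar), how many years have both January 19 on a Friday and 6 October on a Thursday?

0

Check each year's weekday for January 19 and 6 October:
  2173: Tue/Wed  2174: Wed/Thu  2175: Thu/Fri  2176: Fri/Sun  2177: Sun/Mon  2178: Mon/Tue  2179: Tue/Wed  2180: Wed/Fri  2181: Fri/Sat  2182: Sat/Sun  2183: Sun/Mon  2184: Mon/Wed  2185: Wed/Thu  2186: Thu/Fri  …(39 more)…  2226: Thu/Fri  2227: Fri/Sat  2228: Sat/Mon  2229: Mon/Tue  2230: Tue/Wed  2231: Wed/Thu  2232: Thu/Sat  2233: Sat/Sun  2234: Sun/Mon  2235: Mon/Tue  2236: Tue/Thu  2237: Thu/Fri  2238: Fri/Sat  2239: Sat/Sun
Both conditions hold in: no year — 0.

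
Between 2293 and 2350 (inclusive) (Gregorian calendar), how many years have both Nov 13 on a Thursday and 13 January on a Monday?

Check each year's weekday for Nov 13 and 13 January:
  2293: Mon/Fri  2294: Tue/Sat  2295: Wed/Sun  2296: Fri/Mon  2297: Sat/Wed  2298: Sun/Thu  2299: Mon/Fri  2300: Tue/Sat  2301: Wed/Sun  2302: Thu/Mon ✓  2303: Fri/Tue  2304: Sun/Wed  2305: Mon/Fri  2306: Tue/Sat  …(30 more)…  2337: Sat/Wed  2338: Sun/Thu  2339: Mon/Fri  2340: Wed/Sat  2341: Thu/Mon ✓  2342: Fri/Tue  2343: Sat/Wed  2344: Mon/Thu  2345: Tue/Sat  2346: Wed/Sun  2347: Thu/Mon ✓  2348: Sat/Tue  2349: Sun/Thu  2350: Mon/Fri
Both conditions hold in: 2302, 2313, 2319, 2330, 2341, 2347 — 6.

6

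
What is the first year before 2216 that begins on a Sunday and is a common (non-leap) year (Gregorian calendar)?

2215

Jan 1 advances by 2 weekdays after a leap year and by 1 after a common year.
2216: Jan 1 is Monday (leap).
2215: Sunday
2215 begins on a Sunday and is a common year.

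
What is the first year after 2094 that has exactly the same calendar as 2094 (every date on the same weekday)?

2100

Two years share a calendar iff Jan 1 falls on the same weekday and both are leap or both are common. 2094: Jan 1 is Friday, common year.
2095: Jan 1 Saturday, common
2096: Jan 1 Sunday, leap
2097: Jan 1 Tuesday, common
2098: Jan 1 Wednesday, common
2099: Jan 1 Thursday, common
2100: Jan 1 Friday, common
2100 matches on both conditions.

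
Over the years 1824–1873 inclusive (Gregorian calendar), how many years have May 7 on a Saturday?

8

Track May 7's weekday year by year (advancing +1, or +2 across a Feb 29):
  1824: Fri  1825: Sat (+1) ✓  1826: Sun (+1)  1827: Mon (+1)  1828: Wed (+2)
  1829: Thu (+1)  1830: Fri (+1)  1831: Sat (+1) ✓  1832: Mon (+2)  1833: Tue (+1)
  1834: Wed (+1)  1835: Thu (+1)  1836: Sat (+2) ✓  1837: Sun (+1)  … (22 more years) …
  1860: Mon (+2)  1861: Tue (+1)  1862: Wed (+1)  1863: Thu (+1)  1864: Sat (+2) ✓
  1865: Sun (+1)  1866: Mon (+1)  1867: Tue (+1)  1868: Thu (+2)  1869: Fri (+1)
  1870: Sat (+1) ✓  1871: Sun (+1)  1872: Tue (+2)  1873: Wed (+1)
Saturday years: 1825, 1831, 1836, 1842, 1853, 1859, 1864, 1870 — 8 in total.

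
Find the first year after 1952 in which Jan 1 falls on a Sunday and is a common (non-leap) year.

Jan 1 advances by 2 weekdays after a leap year and by 1 after a common year.
1952: Jan 1 is Tuesday (leap).
1953: Thursday
1954: Friday
1955: Saturday
1956: Sunday (leap)
1957: Tuesday
1958: Wednesday
1959: Thursday
1960: Friday (leap)
1961: Sunday
1961 begins on a Sunday and is a common year.

1961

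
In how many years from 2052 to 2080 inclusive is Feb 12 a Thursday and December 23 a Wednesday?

3

Check each year's weekday for Feb 12 and December 23:
  2052: Mon/Mon  2053: Wed/Tue  2054: Thu/Wed ✓  2055: Fri/Thu  2056: Sat/Sat  2057: Mon/Sun  2058: Tue/Mon  2059: Wed/Tue  2060: Thu/Thu  2061: Sat/Fri  2062: Sun/Sat  2063: Mon/Sun  2064: Tue/Tue  2065: Thu/Wed ✓  2066: Fri/Thu  2067: Sat/Fri  2068: Sun/Sun  2069: Tue/Mon  2070: Wed/Tue  2071: Thu/Wed ✓  2072: Fri/Fri  2073: Sun/Sat  2074: Mon/Sun  2075: Tue/Mon  2076: Wed/Wed  2077: Fri/Thu  2078: Sat/Fri  2079: Sun/Sat  2080: Mon/Mon
Both conditions hold in: 2054, 2065, 2071 — 3.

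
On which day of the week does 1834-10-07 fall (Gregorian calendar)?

Tuesday

January 1, 1834 is a Wednesday.
October 7 is day 280 of the year, i.e. 279 days after Jan 1.
279 mod 7 = 6, so advance 6 weekdays from Wednesday: Tuesday.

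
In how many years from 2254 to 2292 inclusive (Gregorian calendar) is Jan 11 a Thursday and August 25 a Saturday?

4

Check each year's weekday for Jan 11 and August 25:
  2254: Wed/Fri  2255: Thu/Sat ✓  2256: Fri/Mon  2257: Sun/Tue  2258: Mon/Wed  2259: Tue/Thu  2260: Wed/Sat  2261: Fri/Sun  2262: Sat/Mon  2263: Sun/Tue  2264: Mon/Thu  2265: Wed/Fri  2266: Thu/Sat ✓  2267: Fri/Sun  …(11 more)…  2279: Sat/Mon  2280: Sun/Wed  2281: Tue/Thu  2282: Wed/Fri  2283: Thu/Sat ✓  2284: Fri/Mon  2285: Sun/Tue  2286: Mon/Wed  2287: Tue/Thu  2288: Wed/Sat  2289: Fri/Sun  2290: Sat/Mon  2291: Sun/Tue  2292: Mon/Thu
Both conditions hold in: 2255, 2266, 2277, 2283 — 4.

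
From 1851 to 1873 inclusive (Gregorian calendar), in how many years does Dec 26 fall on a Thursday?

3

Track Dec 26's weekday year by year (advancing +1, or +2 across a Feb 29):
  1851: Fri  1852: Sun (+2)  1853: Mon (+1)  1854: Tue (+1)  1855: Wed (+1)
  1856: Fri (+2)  1857: Sat (+1)  1858: Sun (+1)  1859: Mon (+1)  1860: Wed (+2)
  1861: Thu (+1) ✓  1862: Fri (+1)  1863: Sat (+1)  1864: Mon (+2)  1865: Tue (+1)
  1866: Wed (+1)  1867: Thu (+1) ✓  1868: Sat (+2)  1869: Sun (+1)  1870: Mon (+1)
  1871: Tue (+1)  1872: Thu (+2) ✓  1873: Fri (+1)
Thursday years: 1861, 1867, 1872 — 3 in total.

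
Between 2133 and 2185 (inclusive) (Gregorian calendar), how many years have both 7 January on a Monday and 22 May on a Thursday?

1

Check each year's weekday for 7 January and 22 May:
  2133: Wed/Fri  2134: Thu/Sat  2135: Fri/Sun  2136: Sat/Tue  2137: Mon/Wed  2138: Tue/Thu  2139: Wed/Fri  2140: Thu/Sun  2141: Sat/Mon  2142: Sun/Tue  2143: Mon/Wed  2144: Tue/Fri  2145: Thu/Sat  2146: Fri/Sun  …(25 more)…  2172: Tue/Fri  2173: Thu/Sat  2174: Fri/Sun  2175: Sat/Mon  2176: Sun/Wed  2177: Tue/Thu  2178: Wed/Fri  2179: Thu/Sat  2180: Fri/Mon  2181: Sun/Tue  2182: Mon/Wed  2183: Tue/Thu  2184: Wed/Sat  2185: Fri/Sun
Both conditions hold in: 2160 — 1.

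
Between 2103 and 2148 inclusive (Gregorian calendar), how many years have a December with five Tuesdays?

20

December has 31 days; it has five Tuesdays when Tuesday falls among the first (month-length − 28) days — i.e. when December 1 is one of Tuesday/Monday/Sunday.
December 1 by year: 2103:Sat 2104:Mon✓ 2105:Tue✓ 2106:Wed 2107:Thu 2108:Sat 2109:Sun✓ 2110:Mon✓ 2111:Tue✓ 2112:Thu 2113:Fri 2114:Sat 2115:Sun✓ 2116:Tue✓ 2117:Wed …(16 more)… 2134:Wed 2135:Thu 2136:Sat 2137:Sun✓ 2138:Mon✓ 2139:Tue✓ 2140:Thu 2141:Fri 2142:Sat 2143:Sun✓ 2144:Tue✓ 2145:Wed 2146:Thu 2147:Fri 2148:Sun✓
Years with five Tuesdays: 2104, 2105, 2109, 2110, 2111, 2115, 2116, 2120, 2121, 2122, 2126, 2127, 2132, 2133, 2137, 2138, 2139, 2143, 2144, 2148 → 20.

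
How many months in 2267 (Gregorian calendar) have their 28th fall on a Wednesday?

1

Check the 28th of each month of 2267: Jan 28: Mon, Feb 28: Thu, Mar 28: Thu, Apr 28: Sun, May 28: Tue, Jun 28: Fri, Jul 28: Sun, Aug 28: Wed, Sep 28: Sat, Oct 28: Mon, Nov 28: Thu, Dec 28: Sat.
Wednesday occurs in August — 1 month.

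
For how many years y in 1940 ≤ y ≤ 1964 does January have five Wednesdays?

January has 31 days; it has five Wednesdays when Wednesday falls among the first (month-length − 28) days — i.e. when January 1 is one of Wednesday/Tuesday/Monday.
January 1 by year: 1940:Mon✓ 1941:Wed✓ 1942:Thu 1943:Fri 1944:Sat 1945:Mon✓ 1946:Tue✓ 1947:Wed✓ 1948:Thu 1949:Sat 1950:Sun 1951:Mon✓ 1952:Tue✓ 1953:Thu 1954:Fri 1955:Sat 1956:Sun 1957:Tue✓ 1958:Wed✓ 1959:Thu 1960:Fri 1961:Sun 1962:Mon✓ 1963:Tue✓ 1964:Wed✓
Years with five Wednesdays: 1940, 1941, 1945, 1946, 1947, 1951, 1952, 1957, 1958, 1962, 1963, 1964 → 12.

12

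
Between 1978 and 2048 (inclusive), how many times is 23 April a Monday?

Track 23 April's weekday year by year (advancing +1, or +2 across a Feb 29):
  1978: Sun  1979: Mon (+1) ✓  1980: Wed (+2)  1981: Thu (+1)  1982: Fri (+1)
  1983: Sat (+1)  1984: Mon (+2) ✓  1985: Tue (+1)  1986: Wed (+1)  1987: Thu (+1)
  1988: Sat (+2)  1989: Sun (+1)  1990: Mon (+1) ✓  1991: Tue (+1)  … (43 more years) …
  2035: Mon (+1) ✓  2036: Wed (+2)  2037: Thu (+1)  2038: Fri (+1)  2039: Sat (+1)
  2040: Mon (+2) ✓  2041: Tue (+1)  2042: Wed (+1)  2043: Thu (+1)  2044: Sat (+2)
  2045: Sun (+1)  2046: Mon (+1) ✓  2047: Tue (+1)  2048: Thu (+2)
Monday years: 1979, 1984, 1990, 2001, 2007, 2012, 2018, 2029, 2035, 2040, 2046 — 11 in total.

11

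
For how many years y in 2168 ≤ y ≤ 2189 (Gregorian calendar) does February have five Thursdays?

February has 28 days (29 in leap years); it has five Thursdays when Thursday falls among the first (month-length − 28) days — i.e. when February 1 is Thursday in a leap year (never in a common year).
February 1 by year: 2168:Mon 2169:Wed 2170:Thu 2171:Fri 2172:Sat 2173:Mon 2174:Tue 2175:Wed 2176:Thu✓ 2177:Sat 2178:Sun 2179:Mon 2180:Tue 2181:Thu 2182:Fri 2183:Sat 2184:Sun 2185:Tue 2186:Wed 2187:Thu 2188:Fri 2189:Sun
Years with five Thursdays: 2176 → 1.

1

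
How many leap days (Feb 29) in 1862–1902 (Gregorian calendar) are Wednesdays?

Leap years in 1862–1902: 9 of them.
Feb 29 weekday advances by 5 (mod 7) from one leap year to the next four years later (or differs when a century non-leap intervenes).
Leap-day weekdays: 1864:Mon 1868:Sat 1872:Thu 1876:Tue 1880:Sun 1884:Fri 1888:Wed✓ 1892:Mon 1896:Sat
Wednesday: 1888 → 1.

1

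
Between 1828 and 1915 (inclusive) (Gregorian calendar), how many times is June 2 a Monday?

Track June 2's weekday year by year (advancing +1, or +2 across a Feb 29):
  1828: Mon ✓  1829: Tue (+1)  1830: Wed (+1)  1831: Thu (+1)  1832: Sat (+2)
  1833: Sun (+1)  1834: Mon (+1) ✓  1835: Tue (+1)  1836: Thu (+2)  1837: Fri (+1)
  1838: Sat (+1)  1839: Sun (+1)  1840: Tue (+2)  1841: Wed (+1)  … (60 more years) …
  1902: Mon (+1) ✓  1903: Tue (+1)  1904: Thu (+2)  1905: Fri (+1)  1906: Sat (+1)
  1907: Sun (+1)  1908: Tue (+2)  1909: Wed (+1)  1910: Thu (+1)  1911: Fri (+1)
  1912: Sun (+2)  1913: Mon (+1) ✓  1914: Tue (+1)  1915: Wed (+1)
Monday years: 1828, 1834, 1845, 1851, 1856, 1862, 1873, 1879, 1884, 1890, 1902, 1913 — 12 in total.

12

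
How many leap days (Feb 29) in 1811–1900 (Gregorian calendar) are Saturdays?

4

Leap years in 1811–1900: 22 of them.
Feb 29 weekday advances by 5 (mod 7) from one leap year to the next four years later (or differs when a century non-leap intervenes).
Leap-day weekdays: 1812:Sat✓ 1816:Thu 1820:Tue 1824:Sun 1828:Fri 1832:Wed 1836:Mon 1840:Sat✓ 1844:Thu 1848:Tue 1852:Sun 1856:Fri 1860:Wed 1864:Mon 1868:Sat✓ 1872:Thu 1876:Tue 1880:Sun 1884:Fri 1888:Wed 1892:Mon 1896:Sat✓
Saturday: 1812, 1840, 1868, 1896 → 4.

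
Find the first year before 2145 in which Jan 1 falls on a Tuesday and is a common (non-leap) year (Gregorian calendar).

Jan 1 advances by 2 weekdays after a leap year and by 1 after a common year.
2145: Jan 1 is Friday.
2144: Wednesday (leap)
2143: Tuesday
2143 begins on a Tuesday and is a common year.

2143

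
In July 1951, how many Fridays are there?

4

July 1951 has 31 days and begins on Sunday.
The first Friday is July 6.
Fridays fall on 6, 13, 20, 27 — that's 4.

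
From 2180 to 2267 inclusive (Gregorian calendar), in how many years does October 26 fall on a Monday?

12

Track October 26's weekday year by year (advancing +1, or +2 across a Feb 29):
  2180: Thu  2181: Fri (+1)  2182: Sat (+1)  2183: Sun (+1)  2184: Tue (+2)
  2185: Wed (+1)  2186: Thu (+1)  2187: Fri (+1)  2188: Sun (+2)  2189: Mon (+1) ✓
  2190: Tue (+1)  2191: Wed (+1)  2192: Fri (+2)  2193: Sat (+1)  … (60 more years) …
  2254: Thu (+1)  2255: Fri (+1)  2256: Sun (+2)  2257: Mon (+1) ✓  2258: Tue (+1)
  2259: Wed (+1)  2260: Fri (+2)  2261: Sat (+1)  2262: Sun (+1)  2263: Mon (+1) ✓
  2264: Wed (+2)  2265: Thu (+1)  2266: Fri (+1)  2267: Sat (+1)
Monday years: 2189, 2195, 2201, 2207, 2212, 2218, 2229, 2235, 2240, 2246, 2257, 2263 — 12 in total.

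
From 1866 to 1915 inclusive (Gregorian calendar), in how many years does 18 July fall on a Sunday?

7

Track 18 July's weekday year by year (advancing +1, or +2 across a Feb 29):
  1866: Wed  1867: Thu (+1)  1868: Sat (+2)  1869: Sun (+1) ✓  1870: Mon (+1)
  1871: Tue (+1)  1872: Thu (+2)  1873: Fri (+1)  1874: Sat (+1)  1875: Sun (+1) ✓
  1876: Tue (+2)  1877: Wed (+1)  1878: Thu (+1)  1879: Fri (+1)  … (22 more years) …
  1902: Fri (+1)  1903: Sat (+1)  1904: Mon (+2)  1905: Tue (+1)  1906: Wed (+1)
  1907: Thu (+1)  1908: Sat (+2)  1909: Sun (+1) ✓  1910: Mon (+1)  1911: Tue (+1)
  1912: Thu (+2)  1913: Fri (+1)  1914: Sat (+1)  1915: Sun (+1) ✓
Sunday years: 1869, 1875, 1880, 1886, 1897, 1909, 1915 — 7 in total.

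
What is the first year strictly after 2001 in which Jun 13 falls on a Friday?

From one year to the next, a fixed date's weekday advances by 1, or by 2 when a Feb 29 lies between the two dates.
2001: June 13 is Wednesday.
2002: Thursday (+1)
2003: Friday (+1)
Jun 13 falls on a Friday in 2003.

2003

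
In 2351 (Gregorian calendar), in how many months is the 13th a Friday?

2

Check the 13th of each month of 2351: Jan 13: Sat, Feb 13: Tue, Mar 13: Tue, Apr 13: Fri, May 13: Sun, Jun 13: Wed, Jul 13: Fri, Aug 13: Mon, Sep 13: Thu, Oct 13: Sat, Nov 13: Tue, Dec 13: Thu.
Friday occurs in April, July — 2 months.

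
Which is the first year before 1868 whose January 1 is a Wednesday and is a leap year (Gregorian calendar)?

Jan 1 advances by 2 weekdays after a leap year and by 1 after a common year.
1868: Jan 1 is Wednesday (leap).
1867: Tuesday
1866: Monday
1865: Sunday
1864: Friday (leap)
1863: Thursday
1862: Wednesday
1861: Tuesday
1860: Sunday (leap)
1859: Saturday
1858: Friday
1857: Thursday
1856: Tuesday (leap)
1855: Monday
1854: Sunday
1853: Saturday
1852: Thursday (leap)
1851: Wednesday
1850: Tuesday
1849: Monday
1848: Saturday (leap)
1847: Friday
1846: Thursday
1845: Wednesday
1844: Monday (leap)
1843: Sunday
1842: Saturday
1841: Friday
1840: Wednesday (leap)
1840 begins on a Wednesday and is a leap year.

1840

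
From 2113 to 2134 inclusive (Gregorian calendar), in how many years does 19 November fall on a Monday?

3

Track 19 November's weekday year by year (advancing +1, or +2 across a Feb 29):
  2113: Sun  2114: Mon (+1) ✓  2115: Tue (+1)  2116: Thu (+2)  2117: Fri (+1)
  2118: Sat (+1)  2119: Sun (+1)  2120: Tue (+2)  2121: Wed (+1)  2122: Thu (+1)
  2123: Fri (+1)  2124: Sun (+2)  2125: Mon (+1) ✓  2126: Tue (+1)  2127: Wed (+1)
  2128: Fri (+2)  2129: Sat (+1)  2130: Sun (+1)  2131: Mon (+1) ✓  2132: Wed (+2)
  2133: Thu (+1)  2134: Fri (+1)
Monday years: 2114, 2125, 2131 — 3 in total.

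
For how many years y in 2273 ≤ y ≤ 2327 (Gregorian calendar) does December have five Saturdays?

24

December has 31 days; it has five Saturdays when Saturday falls among the first (month-length − 28) days — i.e. when December 1 is one of Saturday/Friday/Thursday.
December 1 by year: 2273:Mon 2274:Tue 2275:Wed 2276:Fri✓ 2277:Sat✓ 2278:Sun 2279:Mon 2280:Wed 2281:Thu✓ 2282:Fri✓ 2283:Sat✓ 2284:Mon 2285:Tue 2286:Wed 2287:Thu✓ …(25 more)… 2313:Mon 2314:Tue 2315:Wed 2316:Fri✓ 2317:Sat✓ 2318:Sun 2319:Mon 2320:Wed 2321:Thu✓ 2322:Fri✓ 2323:Sat✓ 2324:Mon 2325:Tue 2326:Wed 2327:Thu✓
Years with five Saturdays: 2276, 2277, 2281, 2282, 2283, 2287, 2288, 2292, 2293, 2294, 2298, 2299, 2300, 2304, 2305, 2306, 2310, 2311, 2316, 2317, 2321, 2322, 2323, 2327 → 24.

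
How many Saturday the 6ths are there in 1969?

Check the 6th of each month of 1969: Jan 6: Mon, Feb 6: Thu, Mar 6: Thu, Apr 6: Sun, May 6: Tue, Jun 6: Fri, Jul 6: Sun, Aug 6: Wed, Sep 6: Sat, Oct 6: Mon, Nov 6: Thu, Dec 6: Sat.
Saturday occurs in September, December — 2 months.

2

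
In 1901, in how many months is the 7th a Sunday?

Check the 7th of each month of 1901: Jan 7: Mon, Feb 7: Thu, Mar 7: Thu, Apr 7: Sun, May 7: Tue, Jun 7: Fri, Jul 7: Sun, Aug 7: Wed, Sep 7: Sat, Oct 7: Mon, Nov 7: Thu, Dec 7: Sat.
Sunday occurs in April, July — 2 months.

2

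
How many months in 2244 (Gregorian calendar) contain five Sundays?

A month of length L has five Sundays iff its first Sunday is on day ≤ L−28 (so day 1–3 in a 31-day month, 1–2 in a 30-day month, day 1 in a leap February).
Checking each month of 2244: Jan starts Mon (31d); Feb starts Thu (29d); Mar starts Fri (31d) ✓; Apr starts Mon (30d); May starts Wed (31d); Jun starts Sat (30d) ✓; Jul starts Mon (31d); Aug starts Thu (31d); Sep starts Sun (30d) ✓; Oct starts Tue (31d); Nov starts Fri (30d); Dec starts Sun (31d) ✓.
Five-Sunday months: March, June, September, December → 4.

4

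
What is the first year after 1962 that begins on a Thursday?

1970

Jan 1 advances by 2 weekdays after a leap year and by 1 after a common year.
1962: Jan 1 is Monday.
1963: Tuesday
1964: Wednesday (leap)
1965: Friday
1966: Saturday
1967: Sunday
1968: Monday (leap)
1969: Wednesday
1970: Thursday
1970 begins on a Thursday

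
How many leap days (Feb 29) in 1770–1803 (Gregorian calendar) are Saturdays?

1

Leap years in 1770–1803: 7 of them.
Feb 29 weekday advances by 5 (mod 7) from one leap year to the next four years later (or differs when a century non-leap intervenes).
Leap-day weekdays: 1772:Sat✓ 1776:Thu 1780:Tue 1784:Sun 1788:Fri 1792:Wed 1796:Mon
Saturday: 1772 → 1.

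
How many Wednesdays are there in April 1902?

5

April 1902 has 30 days and begins on Tuesday.
The first Wednesday is April 2.
Wednesdays fall on 2, 9, 16, 23, 30 — that's 5.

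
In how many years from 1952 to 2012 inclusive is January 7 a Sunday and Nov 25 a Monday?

Check each year's weekday for January 7 and Nov 25:
  1952: Mon/Tue  1953: Wed/Wed  1954: Thu/Thu  1955: Fri/Fri  1956: Sat/Sun  1957: Mon/Mon  1958: Tue/Tue  1959: Wed/Wed  1960: Thu/Fri  1961: Sat/Sat  1962: Sun/Sun  1963: Mon/Mon  1964: Tue/Wed  1965: Thu/Thu  …(33 more)…  1999: Thu/Thu  2000: Fri/Sat  2001: Sun/Sun  2002: Mon/Mon  2003: Tue/Tue  2004: Wed/Thu  2005: Fri/Fri  2006: Sat/Sat  2007: Sun/Sun  2008: Mon/Tue  2009: Wed/Wed  2010: Thu/Thu  2011: Fri/Fri  2012: Sat/Sun
Both conditions hold in: 1968, 1996 — 2.

2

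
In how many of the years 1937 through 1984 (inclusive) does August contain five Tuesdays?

22

August has 31 days; it has five Tuesdays when Tuesday falls among the first (month-length − 28) days — i.e. when August 1 is one of Tuesday/Monday/Sunday.
August 1 by year: 1937:Sun✓ 1938:Mon✓ 1939:Tue✓ 1940:Thu 1941:Fri 1942:Sat 1943:Sun✓ 1944:Tue✓ 1945:Wed 1946:Thu 1947:Fri 1948:Sun✓ 1949:Mon✓ 1950:Tue✓ 1951:Wed …(18 more)… 1970:Sat 1971:Sun✓ 1972:Tue✓ 1973:Wed 1974:Thu 1975:Fri 1976:Sun✓ 1977:Mon✓ 1978:Tue✓ 1979:Wed 1980:Fri 1981:Sat 1982:Sun✓ 1983:Mon✓ 1984:Wed
Years with five Tuesdays: 1937, 1938, 1939, 1943, 1944, 1948, 1949, 1950, 1954, 1955, 1960, 1961, 1965, 1966, 1967, 1971, 1972, 1976, 1977, 1978, 1982, 1983 → 22.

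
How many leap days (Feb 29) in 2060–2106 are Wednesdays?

Leap years in 2060–2106: 11 of them.
Feb 29 weekday advances by 5 (mod 7) from one leap year to the next four years later (or differs when a century non-leap intervenes).
Leap-day weekdays: 2060:Sun 2064:Fri 2068:Wed✓ 2072:Mon 2076:Sat 2080:Thu 2084:Tue 2088:Sun 2092:Fri 2096:Wed✓ 2104:Fri
Wednesday: 2068, 2096 → 2.

2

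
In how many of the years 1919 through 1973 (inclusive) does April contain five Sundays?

16

April has 30 days; it has five Sundays when Sunday falls among the first (month-length − 28) days — i.e. when April 1 is one of Sunday/Saturday.
April 1 by year: 1919:Tue 1920:Thu 1921:Fri 1922:Sat✓ 1923:Sun✓ 1924:Tue 1925:Wed 1926:Thu 1927:Fri 1928:Sun✓ 1929:Mon 1930:Tue 1931:Wed 1932:Fri 1933:Sat✓ …(25 more)… 1959:Wed 1960:Fri 1961:Sat✓ 1962:Sun✓ 1963:Mon 1964:Wed 1965:Thu 1966:Fri 1967:Sat✓ 1968:Mon 1969:Tue 1970:Wed 1971:Thu 1972:Sat✓ 1973:Sun✓
Years with five Sundays: 1922, 1923, 1928, 1933, 1934, 1939, 1944, 1945, 1950, 1951, 1956, 1961, 1962, 1967, 1972, 1973 → 16.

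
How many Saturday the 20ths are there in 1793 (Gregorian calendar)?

Check the 20th of each month of 1793: Jan 20: Sun, Feb 20: Wed, Mar 20: Wed, Apr 20: Sat, May 20: Mon, Jun 20: Thu, Jul 20: Sat, Aug 20: Tue, Sep 20: Fri, Oct 20: Sun, Nov 20: Wed, Dec 20: Fri.
Saturday occurs in April, July — 2 months.

2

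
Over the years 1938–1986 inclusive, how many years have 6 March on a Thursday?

Track 6 March's weekday year by year (advancing +1, or +2 across a Feb 29):
  1938: Sun  1939: Mon (+1)  1940: Wed (+2)  1941: Thu (+1) ✓  1942: Fri (+1)
  1943: Sat (+1)  1944: Mon (+2)  1945: Tue (+1)  1946: Wed (+1)  1947: Thu (+1) ✓
  1948: Sat (+2)  1949: Sun (+1)  1950: Mon (+1)  1951: Tue (+1)  … (21 more years) …
  1973: Tue (+1)  1974: Wed (+1)  1975: Thu (+1) ✓  1976: Sat (+2)  1977: Sun (+1)
  1978: Mon (+1)  1979: Tue (+1)  1980: Thu (+2) ✓  1981: Fri (+1)  1982: Sat (+1)
  1983: Sun (+1)  1984: Tue (+2)  1985: Wed (+1)  1986: Thu (+1) ✓
Thursday years: 1941, 1947, 1952, 1958, 1969, 1975, 1980, 1986 — 8 in total.

8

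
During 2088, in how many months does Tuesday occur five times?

4

A month of length L has five Tuesdays iff its first Tuesday is on day ≤ L−28 (so day 1–3 in a 31-day month, 1–2 in a 30-day month, day 1 in a leap February).
Checking each month of 2088: Jan starts Thu (31d); Feb starts Sun (29d); Mar starts Mon (31d) ✓; Apr starts Thu (30d); May starts Sat (31d); Jun starts Tue (30d) ✓; Jul starts Thu (31d); Aug starts Sun (31d) ✓; Sep starts Wed (30d); Oct starts Fri (31d); Nov starts Mon (30d) ✓; Dec starts Wed (31d).
Five-Tuesday months: March, June, August, November → 4.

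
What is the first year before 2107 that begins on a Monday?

Jan 1 advances by 2 weekdays after a leap year and by 1 after a common year.
2107: Jan 1 is Saturday.
2106: Friday
2105: Thursday
2104: Tuesday (leap)
2103: Monday
2103 begins on a Monday

2103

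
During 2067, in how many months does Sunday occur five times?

4

A month of length L has five Sundays iff its first Sunday is on day ≤ L−28 (so day 1–3 in a 31-day month, 1–2 in a 30-day month, day 1 in a leap February).
Checking each month of 2067: Jan starts Sat (31d) ✓; Feb starts Tue (28d); Mar starts Tue (31d); Apr starts Fri (30d); May starts Sun (31d) ✓; Jun starts Wed (30d); Jul starts Fri (31d) ✓; Aug starts Mon (31d); Sep starts Thu (30d); Oct starts Sat (31d) ✓; Nov starts Tue (30d); Dec starts Thu (31d).
Five-Sunday months: January, May, July, October → 4.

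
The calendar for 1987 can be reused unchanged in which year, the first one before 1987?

Two years share a calendar iff Jan 1 falls on the same weekday and both are leap or both are common. 1987: Jan 1 is Thursday, common year.
1986: Jan 1 Wednesday, common
1985: Jan 1 Tuesday, common
1984: Jan 1 Sunday, leap
1983: Jan 1 Saturday, common
1982: Jan 1 Friday, common
1981: Jan 1 Thursday, common
1981 matches on both conditions.

1981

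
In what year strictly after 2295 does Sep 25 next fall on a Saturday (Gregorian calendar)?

From one year to the next, a fixed date's weekday advances by 1, or by 2 when a Feb 29 lies between the two dates.
2295: September 25 is Wednesday.
2296: Friday (+2)
2297: Saturday (+1)
Sep 25 falls on a Saturday in 2297.

2297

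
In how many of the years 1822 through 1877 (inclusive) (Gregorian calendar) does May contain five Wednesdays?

24

May has 31 days; it has five Wednesdays when Wednesday falls among the first (month-length − 28) days — i.e. when May 1 is one of Wednesday/Tuesday/Monday.
May 1 by year: 1822:Wed✓ 1823:Thu 1824:Sat 1825:Sun 1826:Mon✓ 1827:Tue✓ 1828:Thu 1829:Fri 1830:Sat 1831:Sun 1832:Tue✓ 1833:Wed✓ 1834:Thu 1835:Fri 1836:Sun …(26 more)… 1863:Fri 1864:Sun 1865:Mon✓ 1866:Tue✓ 1867:Wed✓ 1868:Fri 1869:Sat 1870:Sun 1871:Mon✓ 1872:Wed✓ 1873:Thu 1874:Fri 1875:Sat 1876:Mon✓ 1877:Tue✓
Years with five Wednesdays: 1822, 1826, 1827, 1832, 1833, 1837, 1838, 1839, 1843, 1844, 1848, 1849, 1850, 1854, 1855, 1860, 1861, 1865, 1866, 1867, 1871, 1872, 1876, 1877 → 24.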